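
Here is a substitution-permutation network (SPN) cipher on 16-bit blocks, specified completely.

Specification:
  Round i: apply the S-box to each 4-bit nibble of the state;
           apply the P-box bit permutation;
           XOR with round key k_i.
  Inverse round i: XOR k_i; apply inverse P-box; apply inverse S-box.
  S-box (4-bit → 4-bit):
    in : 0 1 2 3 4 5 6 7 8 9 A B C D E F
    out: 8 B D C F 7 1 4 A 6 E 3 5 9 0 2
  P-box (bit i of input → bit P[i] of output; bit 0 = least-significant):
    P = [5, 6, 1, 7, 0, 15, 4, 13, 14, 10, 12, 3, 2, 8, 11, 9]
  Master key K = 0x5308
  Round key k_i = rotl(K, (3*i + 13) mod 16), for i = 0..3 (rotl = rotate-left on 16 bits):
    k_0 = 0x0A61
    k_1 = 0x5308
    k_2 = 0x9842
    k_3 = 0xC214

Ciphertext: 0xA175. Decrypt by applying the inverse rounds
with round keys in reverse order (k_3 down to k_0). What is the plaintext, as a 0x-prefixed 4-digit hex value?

0x8ABB

s_0 = ciphertext = 0xA175
s_1 = InvRound(s_0, k_3) = 0x86DB
s_2 = InvRound(s_1, k_2) = 0x3AC0
s_3 = InvRound(s_2, k_1) = 0x9D08
s_4 = InvRound(s_3, k_0) = 0x8ABB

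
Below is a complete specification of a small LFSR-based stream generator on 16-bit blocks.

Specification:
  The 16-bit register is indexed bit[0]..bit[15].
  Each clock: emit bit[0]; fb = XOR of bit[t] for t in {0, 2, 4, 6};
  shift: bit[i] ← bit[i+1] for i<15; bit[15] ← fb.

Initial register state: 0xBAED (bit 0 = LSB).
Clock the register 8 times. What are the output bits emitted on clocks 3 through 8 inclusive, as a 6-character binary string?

110111

reg_0 = 0xBAED
clock 1: out=1, reg = 0xDD76
clock 2: out=0, reg = 0xEEBB
clock 3: out=1, reg = 0x775D
clock 4: out=1, reg = 0x3BAE
clock 5: out=0, reg = 0x9DD7
clock 6: out=1, reg = 0x4EEB
clock 7: out=1, reg = 0x2775
clock 8: out=1, reg = 0x13BA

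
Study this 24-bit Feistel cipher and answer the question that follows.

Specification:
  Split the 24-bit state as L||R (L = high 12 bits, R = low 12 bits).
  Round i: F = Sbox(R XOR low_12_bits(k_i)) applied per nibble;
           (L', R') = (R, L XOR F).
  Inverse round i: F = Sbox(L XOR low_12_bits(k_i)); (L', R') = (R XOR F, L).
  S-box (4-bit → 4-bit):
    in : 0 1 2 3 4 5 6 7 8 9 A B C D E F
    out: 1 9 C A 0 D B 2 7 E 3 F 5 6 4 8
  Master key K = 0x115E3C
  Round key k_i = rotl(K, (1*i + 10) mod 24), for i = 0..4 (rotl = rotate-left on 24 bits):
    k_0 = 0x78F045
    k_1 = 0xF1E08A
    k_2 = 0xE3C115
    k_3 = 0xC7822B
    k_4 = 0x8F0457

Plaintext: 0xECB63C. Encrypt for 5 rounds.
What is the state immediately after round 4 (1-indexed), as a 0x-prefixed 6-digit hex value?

0x60CB46

s_0 = plaintext = 0xECB63C
s_1 = Round(s_0, k_0) = 0x63C5E5
s_2 = Round(s_1, k_1) = 0x5E5B84
s_3 = Round(s_2, k_2) = 0xB8460C
s_4 = Round(s_3, k_3) = 0x60CB46
s_5 = Round(s_4, k_4) = 0xB46E95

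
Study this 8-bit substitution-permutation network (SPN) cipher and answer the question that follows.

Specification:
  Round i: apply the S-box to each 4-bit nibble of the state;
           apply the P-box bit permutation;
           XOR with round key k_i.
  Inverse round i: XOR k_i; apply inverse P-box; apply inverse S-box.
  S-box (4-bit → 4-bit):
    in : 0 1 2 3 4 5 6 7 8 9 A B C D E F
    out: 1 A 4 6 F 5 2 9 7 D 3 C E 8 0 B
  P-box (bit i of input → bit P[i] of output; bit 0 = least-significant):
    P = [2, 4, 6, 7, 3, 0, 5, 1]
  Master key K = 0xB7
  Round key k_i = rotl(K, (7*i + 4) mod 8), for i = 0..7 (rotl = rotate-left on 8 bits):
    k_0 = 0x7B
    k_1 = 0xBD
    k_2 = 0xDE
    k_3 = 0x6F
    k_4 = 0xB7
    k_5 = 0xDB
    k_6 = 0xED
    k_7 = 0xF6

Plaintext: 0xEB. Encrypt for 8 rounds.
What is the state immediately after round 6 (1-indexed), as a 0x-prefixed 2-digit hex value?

s_0 = plaintext = 0xEB
s_1 = Round(s_0, k_0) = 0xBB
s_2 = Round(s_1, k_1) = 0x5F
s_3 = Round(s_2, k_2) = 0x62
s_4 = Round(s_3, k_3) = 0x2E
s_5 = Round(s_4, k_4) = 0x97
s_6 = Round(s_5, k_5) = 0x75
s_7 = Round(s_6, k_6) = 0xA3
s_8 = Round(s_7, k_7) = 0xAF

0x75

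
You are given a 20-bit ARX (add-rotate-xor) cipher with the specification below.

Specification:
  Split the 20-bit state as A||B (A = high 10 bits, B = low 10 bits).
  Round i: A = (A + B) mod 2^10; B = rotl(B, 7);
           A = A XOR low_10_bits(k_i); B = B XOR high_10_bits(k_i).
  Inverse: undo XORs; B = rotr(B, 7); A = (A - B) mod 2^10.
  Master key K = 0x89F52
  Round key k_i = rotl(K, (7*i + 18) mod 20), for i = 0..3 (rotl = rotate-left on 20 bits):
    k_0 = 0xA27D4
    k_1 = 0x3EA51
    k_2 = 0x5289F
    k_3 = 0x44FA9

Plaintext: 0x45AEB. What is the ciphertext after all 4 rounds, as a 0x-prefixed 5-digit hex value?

s_0 = plaintext = 0x45AEB
s_1 = Round(s_0, k_0) = 0xF5754
s_2 = Round(s_1, k_1) = 0x5E290
s_3 = Round(s_2, k_2) = 0x25D18
s_4 = Round(s_3, k_3) = 0x81930

0x81930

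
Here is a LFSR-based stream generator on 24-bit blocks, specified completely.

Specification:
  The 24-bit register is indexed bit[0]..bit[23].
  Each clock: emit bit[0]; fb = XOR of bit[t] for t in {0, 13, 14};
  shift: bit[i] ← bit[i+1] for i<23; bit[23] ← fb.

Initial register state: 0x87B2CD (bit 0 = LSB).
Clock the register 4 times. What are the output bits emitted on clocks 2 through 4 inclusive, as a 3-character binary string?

reg_0 = 0x87B2CD
clock 1: out=1, reg = 0x43D966
clock 2: out=0, reg = 0xA1ECB3
clock 3: out=1, reg = 0xD0F659
clock 4: out=1, reg = 0xE87B2C

011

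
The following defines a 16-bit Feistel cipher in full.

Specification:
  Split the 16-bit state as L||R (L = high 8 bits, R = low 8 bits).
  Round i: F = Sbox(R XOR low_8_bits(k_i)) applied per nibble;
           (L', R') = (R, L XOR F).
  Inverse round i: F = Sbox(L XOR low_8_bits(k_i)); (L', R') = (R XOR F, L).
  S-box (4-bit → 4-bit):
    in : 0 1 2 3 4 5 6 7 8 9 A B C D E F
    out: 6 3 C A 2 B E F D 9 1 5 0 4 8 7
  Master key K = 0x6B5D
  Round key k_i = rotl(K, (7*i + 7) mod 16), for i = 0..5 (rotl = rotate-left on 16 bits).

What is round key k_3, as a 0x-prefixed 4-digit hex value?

K = 0x6B5D
k_0 = rotl(K, (7*0+7) mod 16) = rotl(K, 7) = 0xAEB5
k_1 = rotl(K, (7*1+7) mod 16) = rotl(K, 14) = 0x5AD7
k_2 = rotl(K, (7*2+7) mod 16) = rotl(K, 5) = 0x6BAD
k_3 = rotl(K, (7*3+7) mod 16) = rotl(K, 12) = 0xD6B5

0xD6B5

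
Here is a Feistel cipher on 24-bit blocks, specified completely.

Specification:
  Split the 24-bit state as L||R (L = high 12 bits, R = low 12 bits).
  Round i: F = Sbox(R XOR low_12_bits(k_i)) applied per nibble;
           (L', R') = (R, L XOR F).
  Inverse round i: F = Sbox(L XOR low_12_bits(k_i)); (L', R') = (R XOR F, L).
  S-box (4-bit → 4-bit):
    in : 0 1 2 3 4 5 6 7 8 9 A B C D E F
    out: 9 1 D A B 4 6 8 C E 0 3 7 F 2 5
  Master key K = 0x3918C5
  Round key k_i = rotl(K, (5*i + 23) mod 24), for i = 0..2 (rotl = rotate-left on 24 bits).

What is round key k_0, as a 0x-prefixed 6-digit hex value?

0x9C8C62

K = 0x3918C5
k_0 = rotl(K, (5*0+23) mod 24) = rotl(K, 23) = 0x9C8C62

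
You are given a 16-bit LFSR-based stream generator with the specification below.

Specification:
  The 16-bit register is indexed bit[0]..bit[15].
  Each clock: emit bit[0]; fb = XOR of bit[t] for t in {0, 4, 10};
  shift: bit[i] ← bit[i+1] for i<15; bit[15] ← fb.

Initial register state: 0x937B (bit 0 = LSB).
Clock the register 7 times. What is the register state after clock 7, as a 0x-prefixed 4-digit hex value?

0xD126

reg_0 = 0x937B
clock 1: out=1, reg = 0x49BD
clock 2: out=1, reg = 0x24DE
clock 3: out=0, reg = 0x126F
clock 4: out=1, reg = 0x8937
clock 5: out=1, reg = 0x449B
clock 6: out=1, reg = 0xA24D
clock 7: out=1, reg = 0xD126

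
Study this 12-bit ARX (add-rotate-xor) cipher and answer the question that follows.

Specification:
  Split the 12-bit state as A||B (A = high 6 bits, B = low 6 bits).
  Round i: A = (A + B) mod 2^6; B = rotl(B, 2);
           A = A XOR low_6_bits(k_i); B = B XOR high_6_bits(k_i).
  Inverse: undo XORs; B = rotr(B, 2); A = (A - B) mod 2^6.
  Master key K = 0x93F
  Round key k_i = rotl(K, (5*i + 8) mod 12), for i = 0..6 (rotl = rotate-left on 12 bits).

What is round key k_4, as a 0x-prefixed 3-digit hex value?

0x3F9

K = 0x93F
k_0 = rotl(K, (5*0+8) mod 12) = rotl(K, 8) = 0xF93
k_1 = rotl(K, (5*1+8) mod 12) = rotl(K, 1) = 0x27F
k_2 = rotl(K, (5*2+8) mod 12) = rotl(K, 6) = 0xFE4
k_3 = rotl(K, (5*3+8) mod 12) = rotl(K, 11) = 0xC9F
k_4 = rotl(K, (5*4+8) mod 12) = rotl(K, 4) = 0x3F9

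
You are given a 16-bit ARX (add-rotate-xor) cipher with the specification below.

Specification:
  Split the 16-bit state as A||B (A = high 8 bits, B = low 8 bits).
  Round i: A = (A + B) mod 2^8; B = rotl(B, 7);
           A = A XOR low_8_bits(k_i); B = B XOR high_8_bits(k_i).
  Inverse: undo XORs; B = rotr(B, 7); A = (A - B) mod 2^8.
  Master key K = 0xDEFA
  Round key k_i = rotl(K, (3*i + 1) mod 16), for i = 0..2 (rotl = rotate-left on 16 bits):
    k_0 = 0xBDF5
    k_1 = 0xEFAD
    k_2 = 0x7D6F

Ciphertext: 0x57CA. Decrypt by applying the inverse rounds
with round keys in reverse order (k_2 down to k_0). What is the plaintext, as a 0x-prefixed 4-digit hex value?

0x1D79

s_0 = ciphertext = 0x57CA
s_1 = InvRound(s_0, k_2) = 0xC96F
s_2 = InvRound(s_1, k_1) = 0x6301
s_3 = InvRound(s_2, k_0) = 0x1D79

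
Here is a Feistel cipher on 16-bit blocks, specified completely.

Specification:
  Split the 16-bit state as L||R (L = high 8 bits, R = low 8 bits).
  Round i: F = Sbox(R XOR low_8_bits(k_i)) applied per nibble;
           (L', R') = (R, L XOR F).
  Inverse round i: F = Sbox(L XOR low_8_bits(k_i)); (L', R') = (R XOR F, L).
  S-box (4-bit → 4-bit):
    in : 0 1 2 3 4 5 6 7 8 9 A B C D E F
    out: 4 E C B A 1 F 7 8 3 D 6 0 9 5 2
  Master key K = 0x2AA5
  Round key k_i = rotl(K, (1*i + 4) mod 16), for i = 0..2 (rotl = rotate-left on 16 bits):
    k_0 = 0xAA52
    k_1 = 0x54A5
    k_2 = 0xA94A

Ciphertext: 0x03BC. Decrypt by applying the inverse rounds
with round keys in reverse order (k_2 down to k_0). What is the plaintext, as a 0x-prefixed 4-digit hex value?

0xAF6E

s_0 = ciphertext = 0x03BC
s_1 = InvRound(s_0, k_2) = 0x1F03
s_2 = InvRound(s_1, k_1) = 0x6E1F
s_3 = InvRound(s_2, k_0) = 0xAF6E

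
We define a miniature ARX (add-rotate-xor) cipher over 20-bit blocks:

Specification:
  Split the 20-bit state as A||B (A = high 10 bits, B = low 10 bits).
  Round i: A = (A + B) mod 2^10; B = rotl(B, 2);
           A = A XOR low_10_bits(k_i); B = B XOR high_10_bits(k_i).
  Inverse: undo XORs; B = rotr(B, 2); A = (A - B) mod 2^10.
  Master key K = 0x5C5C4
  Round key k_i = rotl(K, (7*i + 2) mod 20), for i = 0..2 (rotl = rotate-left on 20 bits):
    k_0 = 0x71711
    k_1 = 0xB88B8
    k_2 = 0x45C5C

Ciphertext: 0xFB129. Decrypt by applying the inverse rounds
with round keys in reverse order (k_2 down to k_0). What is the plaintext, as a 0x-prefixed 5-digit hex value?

s_0 = ciphertext = 0xFB129
s_1 = InvRound(s_0, k_2) = 0x6860F
s_2 = InvRound(s_1, k_1) = 0xF793B
s_3 = InvRound(s_2, k_0) = 0xA423F

0xA423F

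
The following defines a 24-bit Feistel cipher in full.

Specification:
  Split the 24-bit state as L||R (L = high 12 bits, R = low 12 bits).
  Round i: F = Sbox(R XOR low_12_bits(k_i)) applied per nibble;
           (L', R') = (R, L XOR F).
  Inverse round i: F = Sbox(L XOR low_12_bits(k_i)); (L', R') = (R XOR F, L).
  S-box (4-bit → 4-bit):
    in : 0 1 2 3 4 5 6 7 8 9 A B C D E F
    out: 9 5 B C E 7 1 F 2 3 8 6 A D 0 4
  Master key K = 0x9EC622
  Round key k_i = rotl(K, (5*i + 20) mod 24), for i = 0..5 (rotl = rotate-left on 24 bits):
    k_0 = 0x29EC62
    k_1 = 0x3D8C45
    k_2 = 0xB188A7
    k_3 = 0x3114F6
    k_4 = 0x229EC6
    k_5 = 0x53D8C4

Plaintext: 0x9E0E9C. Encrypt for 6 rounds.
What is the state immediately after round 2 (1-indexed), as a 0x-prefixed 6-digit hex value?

s_0 = plaintext = 0x9E0E9C
s_1 = Round(s_0, k_0) = 0xE9C2A0
s_2 = Round(s_1, k_1) = 0x2A0E9B
s_3 = Round(s_2, k_2) = 0xE9B36A
s_4 = Round(s_3, k_3) = 0x36A1A1
s_5 = Round(s_4, k_4) = 0x1A1775
s_6 = Round(s_5, k_5) = 0x7755C4

0x2A0E9B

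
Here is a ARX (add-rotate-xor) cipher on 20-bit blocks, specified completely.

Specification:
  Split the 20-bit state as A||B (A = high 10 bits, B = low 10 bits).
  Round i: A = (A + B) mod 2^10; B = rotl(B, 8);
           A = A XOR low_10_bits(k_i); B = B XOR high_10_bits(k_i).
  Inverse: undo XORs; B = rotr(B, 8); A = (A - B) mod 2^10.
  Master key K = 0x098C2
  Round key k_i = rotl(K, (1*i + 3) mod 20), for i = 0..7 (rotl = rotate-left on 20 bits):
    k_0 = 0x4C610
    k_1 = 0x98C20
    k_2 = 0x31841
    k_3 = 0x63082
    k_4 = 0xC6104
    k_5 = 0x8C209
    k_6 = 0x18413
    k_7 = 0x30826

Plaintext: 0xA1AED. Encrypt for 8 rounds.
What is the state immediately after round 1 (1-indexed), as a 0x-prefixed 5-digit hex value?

0xD8C8A

s_0 = plaintext = 0xA1AED
s_1 = Round(s_0, k_0) = 0xD8C8A
s_2 = Round(s_1, k_1) = 0xF3441
s_3 = Round(s_2, k_2) = 0x13DD6
s_4 = Round(s_3, k_3) = 0xA9FF9
s_5 = Round(s_4, k_4) = 0xE92E6
s_6 = Round(s_5, k_5) = 0x20C89
s_7 = Round(s_6, k_6) = 0x47D43
s_8 = Round(s_7, k_7) = 0x91392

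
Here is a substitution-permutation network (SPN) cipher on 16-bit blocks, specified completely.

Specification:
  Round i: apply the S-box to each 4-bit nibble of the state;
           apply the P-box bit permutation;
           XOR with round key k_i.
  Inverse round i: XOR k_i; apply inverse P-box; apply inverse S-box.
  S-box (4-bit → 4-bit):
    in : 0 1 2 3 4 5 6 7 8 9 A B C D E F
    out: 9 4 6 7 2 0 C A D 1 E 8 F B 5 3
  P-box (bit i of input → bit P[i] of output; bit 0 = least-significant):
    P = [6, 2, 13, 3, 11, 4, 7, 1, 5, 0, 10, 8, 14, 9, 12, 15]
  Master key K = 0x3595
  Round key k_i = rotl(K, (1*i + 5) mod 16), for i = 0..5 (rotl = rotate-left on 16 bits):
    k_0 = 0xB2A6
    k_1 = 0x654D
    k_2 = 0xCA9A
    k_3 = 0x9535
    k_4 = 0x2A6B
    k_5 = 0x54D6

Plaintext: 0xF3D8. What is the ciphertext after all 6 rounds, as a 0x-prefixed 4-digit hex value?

s_0 = plaintext = 0xF3D8
s_1 = Round(s_0, k_0) = 0xDCDD
s_2 = Round(s_1, k_1) = 0xAA32
s_3 = Round(s_2, k_2) = 0x750F
s_4 = Round(s_3, k_3) = 0x1F73
s_5 = Round(s_4, k_4) = 0x1A1C
s_6 = Round(s_5, k_5) = 0x611B

0x611B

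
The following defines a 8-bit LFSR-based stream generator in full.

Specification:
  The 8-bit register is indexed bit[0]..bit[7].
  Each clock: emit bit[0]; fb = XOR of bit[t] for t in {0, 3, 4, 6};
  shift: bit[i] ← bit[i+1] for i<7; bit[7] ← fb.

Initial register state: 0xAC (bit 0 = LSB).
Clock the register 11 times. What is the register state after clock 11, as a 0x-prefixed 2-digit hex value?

0xC2

reg_0 = 0xAC
clock 1: out=0, reg = 0xD6
clock 2: out=0, reg = 0x6B
clock 3: out=1, reg = 0xB5
clock 4: out=1, reg = 0x5A
clock 5: out=0, reg = 0xAD
clock 6: out=1, reg = 0x56
clock 7: out=0, reg = 0x2B
clock 8: out=1, reg = 0x15
clock 9: out=1, reg = 0x0A
clock 10: out=0, reg = 0x85
clock 11: out=1, reg = 0xC2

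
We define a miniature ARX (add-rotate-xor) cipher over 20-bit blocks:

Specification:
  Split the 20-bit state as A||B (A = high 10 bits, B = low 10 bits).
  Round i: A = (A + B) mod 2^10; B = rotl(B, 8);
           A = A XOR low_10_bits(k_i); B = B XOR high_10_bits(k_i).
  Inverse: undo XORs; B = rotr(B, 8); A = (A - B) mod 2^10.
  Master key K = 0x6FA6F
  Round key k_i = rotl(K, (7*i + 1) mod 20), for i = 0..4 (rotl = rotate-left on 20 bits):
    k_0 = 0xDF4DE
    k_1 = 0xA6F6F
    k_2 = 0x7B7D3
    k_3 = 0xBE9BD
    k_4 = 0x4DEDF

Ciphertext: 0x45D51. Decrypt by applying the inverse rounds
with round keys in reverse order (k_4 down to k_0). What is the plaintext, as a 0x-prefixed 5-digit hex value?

0x739CB

s_0 = ciphertext = 0x45D51
s_1 = InvRound(s_0, k_4) = 0x8C198
s_2 = InvRound(s_1, k_3) = 0x8098B
s_3 = InvRound(s_2, k_2) = 0x0E598
s_4 = InvRound(s_3, k_1) = 0xD1C0F
s_5 = InvRound(s_4, k_0) = 0x739CB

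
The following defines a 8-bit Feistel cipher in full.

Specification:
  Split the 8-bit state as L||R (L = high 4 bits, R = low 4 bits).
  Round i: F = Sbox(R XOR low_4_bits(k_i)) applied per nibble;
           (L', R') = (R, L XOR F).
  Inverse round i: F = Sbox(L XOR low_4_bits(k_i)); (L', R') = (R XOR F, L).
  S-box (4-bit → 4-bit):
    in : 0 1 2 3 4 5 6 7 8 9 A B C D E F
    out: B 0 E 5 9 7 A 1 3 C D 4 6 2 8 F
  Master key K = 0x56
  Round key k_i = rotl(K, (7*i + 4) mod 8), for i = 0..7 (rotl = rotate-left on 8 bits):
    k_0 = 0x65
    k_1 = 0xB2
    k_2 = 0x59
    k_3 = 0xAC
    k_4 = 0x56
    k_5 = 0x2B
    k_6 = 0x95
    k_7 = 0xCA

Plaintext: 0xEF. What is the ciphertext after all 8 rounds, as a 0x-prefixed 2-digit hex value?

s_0 = plaintext = 0xEF
s_1 = Round(s_0, k_0) = 0xF3
s_2 = Round(s_1, k_1) = 0x3F
s_3 = Round(s_2, k_2) = 0xF9
s_4 = Round(s_3, k_3) = 0x98
s_5 = Round(s_4, k_4) = 0x81
s_6 = Round(s_5, k_5) = 0x15
s_7 = Round(s_6, k_6) = 0x5A
s_8 = Round(s_7, k_7) = 0xAE

0xAE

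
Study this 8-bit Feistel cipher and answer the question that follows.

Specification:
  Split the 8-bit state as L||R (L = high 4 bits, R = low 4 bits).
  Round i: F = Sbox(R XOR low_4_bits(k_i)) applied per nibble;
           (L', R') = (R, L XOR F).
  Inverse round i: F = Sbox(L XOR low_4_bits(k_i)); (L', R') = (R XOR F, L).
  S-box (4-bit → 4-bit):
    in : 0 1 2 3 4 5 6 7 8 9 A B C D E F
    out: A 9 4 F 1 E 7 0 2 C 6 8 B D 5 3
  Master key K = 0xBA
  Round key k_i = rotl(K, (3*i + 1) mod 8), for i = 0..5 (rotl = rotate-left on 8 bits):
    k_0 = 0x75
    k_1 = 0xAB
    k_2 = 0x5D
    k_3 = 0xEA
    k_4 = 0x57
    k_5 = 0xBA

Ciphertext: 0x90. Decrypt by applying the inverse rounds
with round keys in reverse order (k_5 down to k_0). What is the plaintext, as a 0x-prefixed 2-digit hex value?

0xA4

s_0 = ciphertext = 0x90
s_1 = InvRound(s_0, k_5) = 0xF9
s_2 = InvRound(s_1, k_4) = 0xBF
s_3 = InvRound(s_2, k_3) = 0x6B
s_4 = InvRound(s_3, k_2) = 0x36
s_5 = InvRound(s_4, k_1) = 0x43
s_6 = InvRound(s_5, k_0) = 0xA4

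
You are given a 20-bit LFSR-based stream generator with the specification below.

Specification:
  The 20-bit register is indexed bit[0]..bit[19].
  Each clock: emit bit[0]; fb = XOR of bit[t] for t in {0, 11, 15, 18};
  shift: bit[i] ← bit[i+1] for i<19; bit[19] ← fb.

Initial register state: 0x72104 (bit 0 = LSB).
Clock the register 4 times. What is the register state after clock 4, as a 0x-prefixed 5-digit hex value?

reg_0 = 0x72104
clock 1: out=0, reg = 0xB9082
clock 2: out=0, reg = 0xDC841
clock 3: out=1, reg = 0x6E420
clock 4: out=0, reg = 0x37210

0x37210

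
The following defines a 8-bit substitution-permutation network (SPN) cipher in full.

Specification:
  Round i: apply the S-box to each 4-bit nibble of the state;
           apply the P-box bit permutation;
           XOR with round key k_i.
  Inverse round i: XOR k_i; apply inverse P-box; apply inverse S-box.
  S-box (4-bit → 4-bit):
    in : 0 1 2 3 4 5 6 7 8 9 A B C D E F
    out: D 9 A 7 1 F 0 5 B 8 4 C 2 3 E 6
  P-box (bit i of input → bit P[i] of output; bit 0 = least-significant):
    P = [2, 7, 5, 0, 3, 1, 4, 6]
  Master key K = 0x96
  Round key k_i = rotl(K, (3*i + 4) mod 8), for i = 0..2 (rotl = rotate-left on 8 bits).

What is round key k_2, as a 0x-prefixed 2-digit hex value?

0x5A

K = 0x96
k_0 = rotl(K, (3*0+4) mod 8) = rotl(K, 4) = 0x69
k_1 = rotl(K, (3*1+4) mod 8) = rotl(K, 7) = 0x4B
k_2 = rotl(K, (3*2+4) mod 8) = rotl(K, 2) = 0x5A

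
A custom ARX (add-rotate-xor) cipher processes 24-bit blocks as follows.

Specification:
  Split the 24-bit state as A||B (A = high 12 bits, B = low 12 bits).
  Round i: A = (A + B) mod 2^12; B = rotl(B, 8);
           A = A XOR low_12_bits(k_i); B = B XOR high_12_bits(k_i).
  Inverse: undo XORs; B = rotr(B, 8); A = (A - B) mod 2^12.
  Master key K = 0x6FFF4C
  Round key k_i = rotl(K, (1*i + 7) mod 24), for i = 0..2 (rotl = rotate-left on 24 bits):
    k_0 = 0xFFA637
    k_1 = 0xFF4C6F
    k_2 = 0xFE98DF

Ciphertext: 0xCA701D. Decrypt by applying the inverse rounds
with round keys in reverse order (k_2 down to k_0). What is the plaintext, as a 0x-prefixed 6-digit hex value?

0x6FD4A4

s_0 = ciphertext = 0xCA701D
s_1 = InvRound(s_0, k_2) = 0x529F4F
s_2 = InvRound(s_1, k_1) = 0xD96BB0
s_3 = InvRound(s_2, k_0) = 0x6FD4A4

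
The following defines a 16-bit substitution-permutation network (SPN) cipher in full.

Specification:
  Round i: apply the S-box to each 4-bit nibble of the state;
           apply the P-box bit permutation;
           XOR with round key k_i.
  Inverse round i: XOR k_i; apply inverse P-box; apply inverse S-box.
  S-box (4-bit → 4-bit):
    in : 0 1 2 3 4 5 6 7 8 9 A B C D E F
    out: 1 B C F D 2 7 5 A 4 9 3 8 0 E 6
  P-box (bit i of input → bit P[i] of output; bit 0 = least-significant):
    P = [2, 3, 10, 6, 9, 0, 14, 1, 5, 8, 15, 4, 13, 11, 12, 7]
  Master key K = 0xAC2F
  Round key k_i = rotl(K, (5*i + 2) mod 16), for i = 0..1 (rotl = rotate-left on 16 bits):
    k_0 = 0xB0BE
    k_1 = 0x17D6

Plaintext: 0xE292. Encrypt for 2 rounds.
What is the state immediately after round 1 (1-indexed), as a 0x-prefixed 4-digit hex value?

s_0 = plaintext = 0xE292
s_1 = Round(s_0, k_0) = 0x6C6E
s_2 = Round(s_1, k_1) = 0x698F

0x6C6E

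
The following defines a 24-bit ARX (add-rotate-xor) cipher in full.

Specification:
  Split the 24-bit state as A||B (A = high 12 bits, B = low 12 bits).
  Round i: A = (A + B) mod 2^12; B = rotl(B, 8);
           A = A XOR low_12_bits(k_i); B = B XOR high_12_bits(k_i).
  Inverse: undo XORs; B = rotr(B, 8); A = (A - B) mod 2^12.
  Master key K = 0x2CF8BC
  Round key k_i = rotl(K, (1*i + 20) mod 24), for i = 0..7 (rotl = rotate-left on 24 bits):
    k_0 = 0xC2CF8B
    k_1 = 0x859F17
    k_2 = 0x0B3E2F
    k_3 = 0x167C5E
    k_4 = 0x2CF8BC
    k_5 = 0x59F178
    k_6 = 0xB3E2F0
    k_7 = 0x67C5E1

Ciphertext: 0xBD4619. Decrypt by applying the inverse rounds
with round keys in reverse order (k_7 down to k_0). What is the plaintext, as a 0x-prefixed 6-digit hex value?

0xB1A1D5

s_0 = ciphertext = 0xBD4619
s_1 = InvRound(s_0, k_7) = 0x7E5650
s_2 = InvRound(s_1, k_6) = 0xE286ED
s_3 = InvRound(s_2, k_5) = 0x82D723
s_4 = InvRound(s_3, k_4) = 0x1CCEC5
s_5 = InvRound(s_4, k_3) = 0x363A2F
s_6 = InvRound(s_5, k_2) = 0x3829CA
s_7 = InvRound(s_6, k_1) = 0x364931
s_8 = InvRound(s_7, k_0) = 0xB1A1D5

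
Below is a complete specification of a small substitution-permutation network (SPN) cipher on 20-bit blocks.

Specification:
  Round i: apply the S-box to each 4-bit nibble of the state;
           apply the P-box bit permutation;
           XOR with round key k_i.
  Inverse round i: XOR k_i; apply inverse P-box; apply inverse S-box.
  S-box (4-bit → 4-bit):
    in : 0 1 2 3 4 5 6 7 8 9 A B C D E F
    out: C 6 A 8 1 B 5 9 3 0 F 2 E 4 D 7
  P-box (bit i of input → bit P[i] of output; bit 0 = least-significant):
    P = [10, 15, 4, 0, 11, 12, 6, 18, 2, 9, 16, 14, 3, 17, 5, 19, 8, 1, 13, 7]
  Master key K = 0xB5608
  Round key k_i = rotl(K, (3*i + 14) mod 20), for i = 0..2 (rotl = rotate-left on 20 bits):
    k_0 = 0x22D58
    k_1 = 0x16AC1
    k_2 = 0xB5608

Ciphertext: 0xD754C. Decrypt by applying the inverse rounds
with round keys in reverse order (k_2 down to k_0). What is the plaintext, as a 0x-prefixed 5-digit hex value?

0xA9D9C

s_0 = ciphertext = 0xD754C
s_1 = InvRound(s_0, k_2) = 0x6B809
s_2 = InvRound(s_1, k_1) = 0x38CCB
s_3 = InvRound(s_2, k_0) = 0xA9D9C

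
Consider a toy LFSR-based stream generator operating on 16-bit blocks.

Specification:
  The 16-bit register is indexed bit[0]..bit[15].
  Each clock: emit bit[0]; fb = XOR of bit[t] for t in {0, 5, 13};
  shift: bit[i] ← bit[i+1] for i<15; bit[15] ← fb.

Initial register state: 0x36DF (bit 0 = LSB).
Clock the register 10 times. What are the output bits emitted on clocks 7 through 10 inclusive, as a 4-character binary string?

1101

reg_0 = 0x36DF
clock 1: out=1, reg = 0x1B6F
clock 2: out=1, reg = 0x0DB7
clock 3: out=1, reg = 0x06DB
clock 4: out=1, reg = 0x836D
clock 5: out=1, reg = 0x41B6
clock 6: out=0, reg = 0xA0DB
clock 7: out=1, reg = 0x506D
clock 8: out=1, reg = 0x2836
clock 9: out=0, reg = 0x141B
clock 10: out=1, reg = 0x8A0D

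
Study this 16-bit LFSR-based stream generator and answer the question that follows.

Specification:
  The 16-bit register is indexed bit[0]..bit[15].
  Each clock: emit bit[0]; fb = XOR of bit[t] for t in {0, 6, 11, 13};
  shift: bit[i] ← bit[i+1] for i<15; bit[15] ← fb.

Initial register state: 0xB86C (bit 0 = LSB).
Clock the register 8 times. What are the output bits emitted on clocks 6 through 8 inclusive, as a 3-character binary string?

reg_0 = 0xB86C
clock 1: out=0, reg = 0xDC36
clock 2: out=0, reg = 0xEE1B
clock 3: out=1, reg = 0xF70D
clock 4: out=1, reg = 0x7B86
clock 5: out=0, reg = 0x3DC3
clock 6: out=1, reg = 0x1EE1
clock 7: out=1, reg = 0x8F70
clock 8: out=0, reg = 0x47B8

110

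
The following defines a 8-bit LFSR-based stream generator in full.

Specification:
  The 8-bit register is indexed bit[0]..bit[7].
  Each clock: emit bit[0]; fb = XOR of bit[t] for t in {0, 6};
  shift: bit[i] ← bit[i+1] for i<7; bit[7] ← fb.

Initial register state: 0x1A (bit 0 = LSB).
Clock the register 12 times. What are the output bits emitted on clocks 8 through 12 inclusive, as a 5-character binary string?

00100

reg_0 = 0x1A
clock 1: out=0, reg = 0x0D
clock 2: out=1, reg = 0x86
clock 3: out=0, reg = 0x43
clock 4: out=1, reg = 0x21
clock 5: out=1, reg = 0x90
clock 6: out=0, reg = 0x48
clock 7: out=0, reg = 0xA4
clock 8: out=0, reg = 0x52
clock 9: out=0, reg = 0xA9
clock 10: out=1, reg = 0xD4
clock 11: out=0, reg = 0xEA
clock 12: out=0, reg = 0xF5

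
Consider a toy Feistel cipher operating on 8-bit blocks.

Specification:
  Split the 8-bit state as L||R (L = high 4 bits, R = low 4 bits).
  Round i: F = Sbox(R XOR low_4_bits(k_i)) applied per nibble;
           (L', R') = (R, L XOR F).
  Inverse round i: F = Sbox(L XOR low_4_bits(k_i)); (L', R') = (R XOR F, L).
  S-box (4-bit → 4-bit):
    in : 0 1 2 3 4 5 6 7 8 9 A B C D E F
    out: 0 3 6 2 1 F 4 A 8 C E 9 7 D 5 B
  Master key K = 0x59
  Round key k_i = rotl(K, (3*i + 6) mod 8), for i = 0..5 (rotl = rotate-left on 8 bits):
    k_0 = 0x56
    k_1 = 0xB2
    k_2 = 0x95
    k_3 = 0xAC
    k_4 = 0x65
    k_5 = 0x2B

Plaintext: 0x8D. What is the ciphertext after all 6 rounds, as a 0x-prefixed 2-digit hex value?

s_0 = plaintext = 0x8D
s_1 = Round(s_0, k_0) = 0xD1
s_2 = Round(s_1, k_1) = 0x1F
s_3 = Round(s_2, k_2) = 0xFF
s_4 = Round(s_3, k_3) = 0xFD
s_5 = Round(s_4, k_4) = 0xD7
s_6 = Round(s_5, k_5) = 0x7A

0x7A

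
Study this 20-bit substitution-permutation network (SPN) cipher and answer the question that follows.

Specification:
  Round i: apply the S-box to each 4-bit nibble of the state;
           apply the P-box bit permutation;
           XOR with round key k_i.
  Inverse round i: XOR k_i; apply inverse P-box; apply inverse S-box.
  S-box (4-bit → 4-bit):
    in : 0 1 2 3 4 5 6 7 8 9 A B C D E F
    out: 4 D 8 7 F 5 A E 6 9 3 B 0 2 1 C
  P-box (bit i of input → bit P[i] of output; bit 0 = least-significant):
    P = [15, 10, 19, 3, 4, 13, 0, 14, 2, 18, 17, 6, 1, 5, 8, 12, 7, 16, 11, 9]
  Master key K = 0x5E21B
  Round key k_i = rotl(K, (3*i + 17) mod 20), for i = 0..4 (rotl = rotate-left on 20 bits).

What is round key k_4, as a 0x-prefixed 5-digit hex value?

0x436BC

K = 0x5E21B
k_0 = rotl(K, (3*0+17) mod 20) = rotl(K, 17) = 0x6BC43
k_1 = rotl(K, (3*1+17) mod 20) = rotl(K, 0) = 0x5E21B
k_2 = rotl(K, (3*2+17) mod 20) = rotl(K, 3) = 0xF10DA
k_3 = rotl(K, (3*3+17) mod 20) = rotl(K, 6) = 0x886D7
k_4 = rotl(K, (3*4+17) mod 20) = rotl(K, 9) = 0x436BC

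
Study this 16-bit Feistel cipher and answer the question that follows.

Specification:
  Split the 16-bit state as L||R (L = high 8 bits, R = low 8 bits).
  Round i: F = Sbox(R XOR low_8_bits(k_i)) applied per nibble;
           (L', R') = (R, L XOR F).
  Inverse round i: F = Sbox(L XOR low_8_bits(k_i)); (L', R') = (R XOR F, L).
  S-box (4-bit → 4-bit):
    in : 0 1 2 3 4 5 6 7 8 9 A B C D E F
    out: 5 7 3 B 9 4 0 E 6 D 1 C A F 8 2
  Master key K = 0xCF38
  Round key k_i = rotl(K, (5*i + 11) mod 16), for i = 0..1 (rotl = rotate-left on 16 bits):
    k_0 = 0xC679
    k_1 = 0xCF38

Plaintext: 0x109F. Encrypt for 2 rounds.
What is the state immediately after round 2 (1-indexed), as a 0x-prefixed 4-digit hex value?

s_0 = plaintext = 0x109F
s_1 = Round(s_0, k_0) = 0x9F90
s_2 = Round(s_1, k_1) = 0x9089

0x9089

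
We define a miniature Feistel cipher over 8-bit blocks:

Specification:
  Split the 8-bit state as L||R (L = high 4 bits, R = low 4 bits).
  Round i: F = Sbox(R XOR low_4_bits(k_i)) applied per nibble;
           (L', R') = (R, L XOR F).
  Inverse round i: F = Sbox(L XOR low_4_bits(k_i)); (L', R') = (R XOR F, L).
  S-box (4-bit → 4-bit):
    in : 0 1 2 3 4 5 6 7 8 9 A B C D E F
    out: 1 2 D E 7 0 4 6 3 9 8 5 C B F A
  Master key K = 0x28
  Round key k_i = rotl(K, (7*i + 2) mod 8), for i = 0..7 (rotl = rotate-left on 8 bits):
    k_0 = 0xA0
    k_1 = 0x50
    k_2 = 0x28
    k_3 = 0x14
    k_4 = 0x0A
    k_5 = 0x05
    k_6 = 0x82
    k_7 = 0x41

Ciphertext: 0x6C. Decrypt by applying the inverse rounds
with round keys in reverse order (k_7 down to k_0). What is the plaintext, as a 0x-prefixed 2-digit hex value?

0x59

s_0 = ciphertext = 0x6C
s_1 = InvRound(s_0, k_7) = 0xA6
s_2 = InvRound(s_1, k_6) = 0x5A
s_3 = InvRound(s_2, k_5) = 0xB5
s_4 = InvRound(s_3, k_4) = 0x7B
s_5 = InvRound(s_4, k_3) = 0x57
s_6 = InvRound(s_5, k_2) = 0xC5
s_7 = InvRound(s_6, k_1) = 0x9C
s_8 = InvRound(s_7, k_0) = 0x59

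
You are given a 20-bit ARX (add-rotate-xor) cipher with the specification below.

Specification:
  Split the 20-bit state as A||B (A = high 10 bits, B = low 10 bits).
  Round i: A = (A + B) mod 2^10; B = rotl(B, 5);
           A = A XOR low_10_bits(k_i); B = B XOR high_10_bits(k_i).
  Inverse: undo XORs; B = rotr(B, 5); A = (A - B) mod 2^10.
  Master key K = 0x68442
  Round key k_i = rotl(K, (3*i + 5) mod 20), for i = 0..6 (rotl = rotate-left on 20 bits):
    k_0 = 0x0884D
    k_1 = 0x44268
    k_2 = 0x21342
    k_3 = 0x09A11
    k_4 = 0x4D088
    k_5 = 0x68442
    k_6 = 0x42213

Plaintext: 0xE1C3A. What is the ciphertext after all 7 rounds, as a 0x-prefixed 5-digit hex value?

0x63D3F

s_0 = plaintext = 0xE1C3A
s_1 = Round(s_0, k_0) = 0xE3363
s_2 = Round(s_1, k_1) = 0x21D6B
s_3 = Round(s_2, k_2) = 0xAC1EF
s_4 = Round(s_3, k_3) = 0xA39C9
s_5 = Round(s_4, k_4) = 0x37C1A
s_6 = Round(s_5, k_5) = 0x2EEE1
s_7 = Round(s_6, k_6) = 0x63D3F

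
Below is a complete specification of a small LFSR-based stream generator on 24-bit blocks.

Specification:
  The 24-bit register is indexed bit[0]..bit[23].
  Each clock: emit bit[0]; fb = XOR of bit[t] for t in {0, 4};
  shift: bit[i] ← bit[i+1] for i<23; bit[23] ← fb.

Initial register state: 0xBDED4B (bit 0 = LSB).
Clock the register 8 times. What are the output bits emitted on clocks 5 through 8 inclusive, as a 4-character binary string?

reg_0 = 0xBDED4B
clock 1: out=1, reg = 0xDEF6A5
clock 2: out=1, reg = 0xEF7B52
clock 3: out=0, reg = 0xF7BDA9
clock 4: out=1, reg = 0xFBDED4
clock 5: out=0, reg = 0xFDEF6A
clock 6: out=0, reg = 0x7EF7B5
clock 7: out=1, reg = 0x3F7BDA
clock 8: out=0, reg = 0x9FBDED

0010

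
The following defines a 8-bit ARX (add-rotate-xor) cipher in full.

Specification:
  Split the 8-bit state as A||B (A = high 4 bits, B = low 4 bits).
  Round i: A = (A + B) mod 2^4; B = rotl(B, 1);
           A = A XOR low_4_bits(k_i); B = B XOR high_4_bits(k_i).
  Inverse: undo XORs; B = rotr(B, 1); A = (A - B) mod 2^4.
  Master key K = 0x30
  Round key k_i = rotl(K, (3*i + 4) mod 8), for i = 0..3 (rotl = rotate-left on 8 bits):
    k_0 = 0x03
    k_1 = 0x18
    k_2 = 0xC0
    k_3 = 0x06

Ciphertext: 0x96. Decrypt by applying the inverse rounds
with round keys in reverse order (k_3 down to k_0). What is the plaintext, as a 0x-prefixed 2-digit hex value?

s_0 = ciphertext = 0x96
s_1 = InvRound(s_0, k_3) = 0xC3
s_2 = InvRound(s_1, k_2) = 0xDF
s_3 = InvRound(s_2, k_1) = 0xE7
s_4 = InvRound(s_3, k_0) = 0x2B

0x2B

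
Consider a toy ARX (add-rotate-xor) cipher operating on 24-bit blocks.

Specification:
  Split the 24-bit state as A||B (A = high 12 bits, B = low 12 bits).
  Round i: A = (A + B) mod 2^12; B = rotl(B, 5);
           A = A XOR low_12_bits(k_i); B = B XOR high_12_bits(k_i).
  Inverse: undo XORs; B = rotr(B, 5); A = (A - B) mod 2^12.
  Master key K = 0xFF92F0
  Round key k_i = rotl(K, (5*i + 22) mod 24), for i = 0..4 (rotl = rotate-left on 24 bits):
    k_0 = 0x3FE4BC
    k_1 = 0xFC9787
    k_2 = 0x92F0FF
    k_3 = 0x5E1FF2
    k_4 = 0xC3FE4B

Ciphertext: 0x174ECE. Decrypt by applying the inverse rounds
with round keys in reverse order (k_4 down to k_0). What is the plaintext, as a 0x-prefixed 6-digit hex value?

s_0 = ciphertext = 0x174ECE
s_1 = InvRound(s_0, k_4) = 0x6A8897
s_2 = InvRound(s_1, k_3) = 0xDEFB6B
s_3 = InvRound(s_2, k_2) = 0xAFE212
s_4 = InvRound(s_3, k_1) = 0xF8BDEE
s_5 = InvRound(s_4, k_0) = 0x2C7870

0x2C7870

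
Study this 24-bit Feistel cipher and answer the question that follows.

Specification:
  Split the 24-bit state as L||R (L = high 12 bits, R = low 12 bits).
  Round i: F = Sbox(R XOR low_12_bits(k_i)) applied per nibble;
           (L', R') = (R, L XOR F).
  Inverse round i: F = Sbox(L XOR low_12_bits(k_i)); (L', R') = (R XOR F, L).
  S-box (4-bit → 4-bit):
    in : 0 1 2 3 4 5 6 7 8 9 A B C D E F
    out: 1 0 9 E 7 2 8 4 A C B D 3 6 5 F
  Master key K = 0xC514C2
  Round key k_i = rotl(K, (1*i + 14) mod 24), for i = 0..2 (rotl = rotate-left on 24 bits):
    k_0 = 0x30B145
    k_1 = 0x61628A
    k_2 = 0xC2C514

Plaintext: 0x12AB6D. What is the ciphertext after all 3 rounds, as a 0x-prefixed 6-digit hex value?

0x186D79

s_0 = plaintext = 0x12AB6D
s_1 = Round(s_0, k_0) = 0xB6DAB0
s_2 = Round(s_1, k_1) = 0xAB0186
s_3 = Round(s_2, k_2) = 0x186D79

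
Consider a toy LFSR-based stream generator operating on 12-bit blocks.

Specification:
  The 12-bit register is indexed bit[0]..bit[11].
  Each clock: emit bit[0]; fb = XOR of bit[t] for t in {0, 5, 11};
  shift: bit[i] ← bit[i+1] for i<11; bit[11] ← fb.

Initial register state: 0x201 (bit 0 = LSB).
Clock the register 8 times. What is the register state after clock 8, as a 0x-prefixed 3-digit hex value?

0x8F2

reg_0 = 0x201
clock 1: out=1, reg = 0x900
clock 2: out=0, reg = 0xC80
clock 3: out=0, reg = 0xE40
clock 4: out=0, reg = 0xF20
clock 5: out=0, reg = 0x790
clock 6: out=0, reg = 0x3C8
clock 7: out=0, reg = 0x1E4
clock 8: out=0, reg = 0x8F2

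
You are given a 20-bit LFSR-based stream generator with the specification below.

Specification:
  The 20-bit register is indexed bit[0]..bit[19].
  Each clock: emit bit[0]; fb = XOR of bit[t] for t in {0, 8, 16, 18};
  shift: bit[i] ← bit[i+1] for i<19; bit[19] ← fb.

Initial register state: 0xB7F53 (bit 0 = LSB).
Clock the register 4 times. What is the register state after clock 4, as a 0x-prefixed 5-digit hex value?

0x1B7F5

reg_0 = 0xB7F53
clock 1: out=1, reg = 0xDBFA9
clock 2: out=1, reg = 0x6DFD4
clock 3: out=0, reg = 0x36FEA
clock 4: out=0, reg = 0x1B7F5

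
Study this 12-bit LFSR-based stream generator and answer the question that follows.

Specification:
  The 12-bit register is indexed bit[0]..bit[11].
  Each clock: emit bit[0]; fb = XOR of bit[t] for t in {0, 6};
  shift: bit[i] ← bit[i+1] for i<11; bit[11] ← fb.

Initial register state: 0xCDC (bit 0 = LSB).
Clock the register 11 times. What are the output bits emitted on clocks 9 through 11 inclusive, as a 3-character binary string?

001

reg_0 = 0xCDC
clock 1: out=0, reg = 0xE6E
clock 2: out=0, reg = 0xF37
clock 3: out=1, reg = 0xF9B
clock 4: out=1, reg = 0xFCD
clock 5: out=1, reg = 0x7E6
clock 6: out=0, reg = 0xBF3
clock 7: out=1, reg = 0x5F9
clock 8: out=1, reg = 0x2FC
clock 9: out=0, reg = 0x97E
clock 10: out=0, reg = 0xCBF
clock 11: out=1, reg = 0xE5F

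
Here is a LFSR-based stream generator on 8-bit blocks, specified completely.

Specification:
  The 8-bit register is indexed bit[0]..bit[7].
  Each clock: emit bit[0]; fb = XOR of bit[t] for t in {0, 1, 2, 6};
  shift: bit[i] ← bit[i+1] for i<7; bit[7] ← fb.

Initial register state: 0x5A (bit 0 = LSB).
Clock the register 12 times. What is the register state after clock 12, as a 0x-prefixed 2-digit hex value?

0x7E

reg_0 = 0x5A
clock 1: out=0, reg = 0x2D
clock 2: out=1, reg = 0x16
clock 3: out=0, reg = 0x0B
clock 4: out=1, reg = 0x05
clock 5: out=1, reg = 0x02
clock 6: out=0, reg = 0x81
clock 7: out=1, reg = 0xC0
clock 8: out=0, reg = 0xE0
clock 9: out=0, reg = 0xF0
clock 10: out=0, reg = 0xF8
clock 11: out=0, reg = 0xFC
clock 12: out=0, reg = 0x7E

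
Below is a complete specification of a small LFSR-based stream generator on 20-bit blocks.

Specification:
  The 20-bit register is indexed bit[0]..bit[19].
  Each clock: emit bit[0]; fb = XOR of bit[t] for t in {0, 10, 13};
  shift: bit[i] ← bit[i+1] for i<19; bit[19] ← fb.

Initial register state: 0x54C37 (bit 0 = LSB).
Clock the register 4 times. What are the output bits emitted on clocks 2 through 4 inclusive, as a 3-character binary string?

110

reg_0 = 0x54C37
clock 1: out=1, reg = 0x2A61B
clock 2: out=1, reg = 0x9530D
clock 3: out=1, reg = 0xCA986
clock 4: out=0, reg = 0xE54C3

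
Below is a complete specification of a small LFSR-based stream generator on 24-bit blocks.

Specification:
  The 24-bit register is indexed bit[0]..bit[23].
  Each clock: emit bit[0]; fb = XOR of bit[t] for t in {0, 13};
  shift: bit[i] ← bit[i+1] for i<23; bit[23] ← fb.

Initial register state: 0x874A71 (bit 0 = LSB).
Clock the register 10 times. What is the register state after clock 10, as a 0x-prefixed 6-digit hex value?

0x92E1D2

reg_0 = 0x874A71
clock 1: out=1, reg = 0xC3A538
clock 2: out=0, reg = 0xE1D29C
clock 3: out=0, reg = 0x70E94E
clock 4: out=0, reg = 0xB874A7
clock 5: out=1, reg = 0x5C3A53
clock 6: out=1, reg = 0x2E1D29
clock 7: out=1, reg = 0x970E94
clock 8: out=0, reg = 0x4B874A
clock 9: out=0, reg = 0x25C3A5
clock 10: out=1, reg = 0x92E1D2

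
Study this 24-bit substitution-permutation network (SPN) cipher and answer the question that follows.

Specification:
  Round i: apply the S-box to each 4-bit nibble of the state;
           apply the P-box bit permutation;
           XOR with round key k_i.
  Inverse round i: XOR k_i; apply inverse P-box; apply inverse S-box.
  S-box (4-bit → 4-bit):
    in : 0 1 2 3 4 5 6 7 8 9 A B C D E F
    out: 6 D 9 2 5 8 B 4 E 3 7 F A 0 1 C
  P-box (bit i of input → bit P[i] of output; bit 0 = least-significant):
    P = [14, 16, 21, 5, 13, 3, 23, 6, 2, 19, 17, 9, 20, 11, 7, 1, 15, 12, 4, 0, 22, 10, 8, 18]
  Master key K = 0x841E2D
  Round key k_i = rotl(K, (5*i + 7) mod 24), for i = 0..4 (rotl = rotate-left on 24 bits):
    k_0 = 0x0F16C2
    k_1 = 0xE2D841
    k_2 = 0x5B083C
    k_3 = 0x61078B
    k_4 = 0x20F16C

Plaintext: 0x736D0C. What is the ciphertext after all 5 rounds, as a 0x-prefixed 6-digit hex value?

0x3770E9

s_0 = plaintext = 0x736D0C
s_1 = Round(s_0, k_0) = 0x9E0FE8
s_2 = Round(s_1, k_1) = 0x8176E1
s_3 = Round(s_2, k_2) = 0x77EF89
s_4 = Round(s_3, k_3) = 0xF244D3
s_5 = Round(s_4, k_4) = 0x3770E9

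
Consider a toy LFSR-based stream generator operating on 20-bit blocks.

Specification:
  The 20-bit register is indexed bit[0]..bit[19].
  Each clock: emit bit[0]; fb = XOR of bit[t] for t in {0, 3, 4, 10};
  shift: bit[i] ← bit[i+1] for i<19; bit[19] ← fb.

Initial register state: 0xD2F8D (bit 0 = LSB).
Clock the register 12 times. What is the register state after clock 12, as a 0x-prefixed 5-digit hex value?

reg_0 = 0xD2F8D
clock 1: out=1, reg = 0xE97C6
clock 2: out=0, reg = 0xF4BE3
clock 3: out=1, reg = 0xFA5F1
clock 4: out=1, reg = 0xFD2F8
clock 5: out=0, reg = 0x7E97C
clock 6: out=0, reg = 0x3F4BE
clock 7: out=0, reg = 0x9FA5F
clock 8: out=1, reg = 0xCFD2F
clock 9: out=1, reg = 0xE7E97
clock 10: out=1, reg = 0xF3F4B
clock 11: out=1, reg = 0xF9FA5
clock 12: out=1, reg = 0x7CFD2

0x7CFD2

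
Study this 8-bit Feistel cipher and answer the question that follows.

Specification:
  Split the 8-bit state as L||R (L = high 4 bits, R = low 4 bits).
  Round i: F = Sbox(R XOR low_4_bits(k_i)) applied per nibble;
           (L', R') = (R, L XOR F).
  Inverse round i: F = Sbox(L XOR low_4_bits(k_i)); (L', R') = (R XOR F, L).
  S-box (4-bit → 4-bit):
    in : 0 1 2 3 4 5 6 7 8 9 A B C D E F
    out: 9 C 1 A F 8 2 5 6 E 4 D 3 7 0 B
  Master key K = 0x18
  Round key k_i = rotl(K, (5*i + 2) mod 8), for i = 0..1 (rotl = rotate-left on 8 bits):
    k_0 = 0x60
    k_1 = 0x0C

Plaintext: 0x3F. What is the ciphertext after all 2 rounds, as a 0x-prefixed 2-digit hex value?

s_0 = plaintext = 0x3F
s_1 = Round(s_0, k_0) = 0xF8
s_2 = Round(s_1, k_1) = 0x80

0x80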